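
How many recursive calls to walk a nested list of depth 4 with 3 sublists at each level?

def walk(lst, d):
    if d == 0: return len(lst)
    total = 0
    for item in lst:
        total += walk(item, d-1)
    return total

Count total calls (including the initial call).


At depth 0 (root): 1 call
At depth 1: each of 1 parents calls walk on 3 children = 3 calls
At depth 2: each of 3 parents calls walk on 3 children = 9 calls
At depth 3: each of 9 parents calls walk on 3 children = 27 calls
At depth 4: each of 27 parents calls walk on 3 children = 81 calls
Total: 1 + 3 + 9 + 27 + 81 = 121

121


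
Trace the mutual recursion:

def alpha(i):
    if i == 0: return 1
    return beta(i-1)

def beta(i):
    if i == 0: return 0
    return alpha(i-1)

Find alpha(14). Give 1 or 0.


alpha(14) = beta(13)
beta(13) = alpha(12)
alpha(12) = beta(11)
beta(11) = alpha(10)
alpha(10) = beta(9)
beta(9) = alpha(8)
alpha(8) = beta(7)
beta(7) = alpha(6)
alpha(6) = beta(5)
beta(5) = alpha(4)
alpha(4) = beta(3)
beta(3) = alpha(2)
alpha(2) = beta(1)
beta(1) = alpha(0)
alpha(0) = 1  (base case)
Result: 1

1


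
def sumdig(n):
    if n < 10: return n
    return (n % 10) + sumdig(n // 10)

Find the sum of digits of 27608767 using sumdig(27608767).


sumdig(27608767) = 7 + sumdig(2760876)
sumdig(2760876) = 6 + sumdig(276087)
sumdig(276087) = 7 + sumdig(27608)
sumdig(27608) = 8 + sumdig(2760)
sumdig(2760) = 0 + sumdig(276)
sumdig(276) = 6 + sumdig(27)
sumdig(27) = 7 + sumdig(2)
sumdig(2) = 2  (base case)
Total: 7 + 6 + 7 + 8 + 0 + 6 + 7 + 2 = 43

43


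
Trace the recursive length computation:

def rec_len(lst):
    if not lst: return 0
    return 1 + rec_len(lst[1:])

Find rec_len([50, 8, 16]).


rec_len([50, 8, 16]) = 1 + rec_len([8, 16])
rec_len([8, 16]) = 1 + rec_len([16])
rec_len([16]) = 1 + rec_len([])
rec_len([]) = 0  (base case)
Unwinding: 1 + 1 + 1 + 0 = 3

3


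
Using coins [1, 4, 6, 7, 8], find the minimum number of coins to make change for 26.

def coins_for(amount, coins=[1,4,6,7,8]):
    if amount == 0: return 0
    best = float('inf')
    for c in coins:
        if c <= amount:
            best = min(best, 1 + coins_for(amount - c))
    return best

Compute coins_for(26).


Building up with DP:
coins_for(0) = 0
coins_for(1) = min(1+coins_for(0)=1+0=1) = 1
coins_for(2) = min(1+coins_for(1)=1+1=2) = 2
coins_for(3) = min(1+coins_for(2)=1+2=3) = 3
coins_for(4) = min(1+coins_for(3)=1+3=4, 1+coins_for(0)=1+0=1) = 1
coins_for(5) = min(1+coins_for(4)=1+1=2, 1+coins_for(1)=1+1=2) = 2
coins_for(6) = min(1+coins_for(5)=1+2=3, 1+coins_for(2)=1+2=3, 1+coins_for(0)=1+0=1) = 1
coins_for(7) = min(1+coins_for(6)=1+1=2, 1+coins_for(3)=1+3=4, 1+coins_for(1)=1+1=2, 1+coins_for(0)=1+0=1) = 1
coins_for(8) = min(1+coins_for(7)=1+1=2, 1+coins_for(4)=1+1=2, 1+coins_for(2)=1+2=3, 1+coins_for(1)=1+1=2, 1+coins_for(0)=1+0=1) = 1
coins_for(9) = min(1+coins_for(8)=1+1=2, 1+coins_for(5)=1+2=3, 1+coins_for(3)=1+3=4, 1+coins_for(2)=1+2=3, 1+coins_for(1)=1+1=2) = 2
coins_for(10) = min(1+coins_for(9)=1+2=3, 1+coins_for(6)=1+1=2, 1+coins_for(4)=1+1=2, 1+coins_for(3)=1+3=4, 1+coins_for(2)=1+2=3) = 2
coins_for(11) = min(1+coins_for(10)=1+2=3, 1+coins_for(7)=1+1=2, 1+coins_for(5)=1+2=3, 1+coins_for(4)=1+1=2, 1+coins_for(3)=1+3=4) = 2
coins_for(12) = min(1+coins_for(11)=1+2=3, 1+coins_for(8)=1+1=2, 1+coins_for(6)=1+1=2, 1+coins_for(5)=1+2=3, 1+coins_for(4)=1+1=2) = 2
coins_for(13) = min(1+coins_for(12)=1+2=3, 1+coins_for(9)=1+2=3, 1+coins_for(7)=1+1=2, 1+coins_for(6)=1+1=2, 1+coins_for(5)=1+2=3) = 2
coins_for(14) = min(1+coins_for(13)=1+2=3, 1+coins_for(10)=1+2=3, 1+coins_for(8)=1+1=2, 1+coins_for(7)=1+1=2, 1+coins_for(6)=1+1=2) = 2
coins_for(15) = min(1+coins_for(14)=1+2=3, 1+coins_for(11)=1+2=3, 1+coins_for(9)=1+2=3, 1+coins_for(8)=1+1=2, 1+coins_for(7)=1+1=2) = 2
coins_for(16) = min(1+coins_for(15)=1+2=3, 1+coins_for(12)=1+2=3, 1+coins_for(10)=1+2=3, 1+coins_for(9)=1+2=3, 1+coins_for(8)=1+1=2) = 2
coins_for(17) = min(1+coins_for(16)=1+2=3, 1+coins_for(13)=1+2=3, 1+coins_for(11)=1+2=3, 1+coins_for(10)=1+2=3, 1+coins_for(9)=1+2=3) = 3
coins_for(18) = min(1+coins_for(17)=1+3=4, 1+coins_for(14)=1+2=3, 1+coins_for(12)=1+2=3, 1+coins_for(11)=1+2=3, 1+coins_for(10)=1+2=3) = 3
coins_for(19) = min(1+coins_for(18)=1+3=4, 1+coins_for(15)=1+2=3, 1+coins_for(13)=1+2=3, 1+coins_for(12)=1+2=3, 1+coins_for(11)=1+2=3) = 3
coins_for(20) = min(1+coins_for(19)=1+3=4, 1+coins_for(16)=1+2=3, 1+coins_for(14)=1+2=3, 1+coins_for(13)=1+2=3, 1+coins_for(12)=1+2=3) = 3
coins_for(21) = min(1+coins_for(20)=1+3=4, 1+coins_for(17)=1+3=4, 1+coins_for(15)=1+2=3, 1+coins_for(14)=1+2=3, 1+coins_for(13)=1+2=3) = 3
coins_for(22) = min(1+coins_for(21)=1+3=4, 1+coins_for(18)=1+3=4, 1+coins_for(16)=1+2=3, 1+coins_for(15)=1+2=3, 1+coins_for(14)=1+2=3) = 3
coins_for(23) = min(1+coins_for(22)=1+3=4, 1+coins_for(19)=1+3=4, 1+coins_for(17)=1+3=4, 1+coins_for(16)=1+2=3, 1+coins_for(15)=1+2=3) = 3
coins_for(24) = min(1+coins_for(23)=1+3=4, 1+coins_for(20)=1+3=4, 1+coins_for(18)=1+3=4, 1+coins_for(17)=1+3=4, 1+coins_for(16)=1+2=3) = 3
coins_for(25) = min(1+coins_for(24)=1+3=4, 1+coins_for(21)=1+3=4, 1+coins_for(19)=1+3=4, 1+coins_for(18)=1+3=4, 1+coins_for(17)=1+3=4) = 4
coins_for(26) = min(1+coins_for(25)=1+4=5, 1+coins_for(22)=1+3=4, 1+coins_for(20)=1+3=4, 1+coins_for(19)=1+3=4, 1+coins_for(18)=1+3=4) = 4

4


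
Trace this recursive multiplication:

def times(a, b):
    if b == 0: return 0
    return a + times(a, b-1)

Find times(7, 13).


times(7, 13) = 7 + times(7, 12)
times(7, 12) = 7 + times(7, 11)
times(7, 11) = 7 + times(7, 10)
times(7, 10) = 7 + times(7, 9)
times(7, 9) = 7 + times(7, 8)
times(7, 8) = 7 + times(7, 7)
times(7, 7) = 7 + times(7, 6)
times(7, 6) = 7 + times(7, 5)
times(7, 5) = 7 + times(7, 4)
times(7, 4) = 7 + times(7, 3)
times(7, 3) = 7 + times(7, 2)
times(7, 2) = 7 + times(7, 1)
times(7, 1) = 7 + times(7, 0)
times(7, 0) = 0  (base case)
Total: 7 + 7 + 7 + 7 + 7 + 7 + 7 + 7 + 7 + 7 + 7 + 7 + 7 + 0 = 91

91


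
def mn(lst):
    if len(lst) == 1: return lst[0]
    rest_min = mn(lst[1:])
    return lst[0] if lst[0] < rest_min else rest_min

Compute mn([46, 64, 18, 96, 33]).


mn([46, 64, 18, 96, 33]): compare 46 with mn([64, 18, 96, 33])
mn([64, 18, 96, 33]): compare 64 with mn([18, 96, 33])
mn([18, 96, 33]): compare 18 with mn([96, 33])
mn([96, 33]): compare 96 with mn([33])
mn([33]) = 33  (base case)
Compare 96 with 33 -> 33
Compare 18 with 33 -> 18
Compare 64 with 18 -> 18
Compare 46 with 18 -> 18

18


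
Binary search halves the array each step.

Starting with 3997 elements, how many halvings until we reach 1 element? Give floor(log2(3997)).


3997 / 2 = 1998
1998 / 2 = 999
999 / 2 = 499
499 / 2 = 249
249 / 2 = 124
124 / 2 = 62
62 / 2 = 31
31 / 2 = 15
15 / 2 = 7
7 / 2 = 3
3 / 2 = 1
Reached 1 after 11 halvings

11


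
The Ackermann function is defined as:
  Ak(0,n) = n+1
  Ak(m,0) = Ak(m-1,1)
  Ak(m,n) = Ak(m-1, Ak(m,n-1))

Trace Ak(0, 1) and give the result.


Ak(0, 1) = 2
Result: Ak(0, 1) = 2

2


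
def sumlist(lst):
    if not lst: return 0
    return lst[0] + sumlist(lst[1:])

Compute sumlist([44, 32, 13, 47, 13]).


sumlist([44, 32, 13, 47, 13]) = 44 + sumlist([32, 13, 47, 13])
sumlist([32, 13, 47, 13]) = 32 + sumlist([13, 47, 13])
sumlist([13, 47, 13]) = 13 + sumlist([47, 13])
sumlist([47, 13]) = 47 + sumlist([13])
sumlist([13]) = 13 + sumlist([])
sumlist([]) = 0  (base case)
Total: 44 + 32 + 13 + 47 + 13 + 0 = 149

149


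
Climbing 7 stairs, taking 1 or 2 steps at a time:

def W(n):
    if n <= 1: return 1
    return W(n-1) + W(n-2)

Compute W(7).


Building up from base cases:
W(0) = 1
W(1) = 1
W(2) = W(1) + W(0) = 1 + 1 = 2
W(3) = W(2) + W(1) = 2 + 1 = 3
W(4) = W(3) + W(2) = 3 + 2 = 5
W(5) = W(4) + W(3) = 5 + 3 = 8
W(6) = W(5) + W(4) = 8 + 5 = 13
W(7) = W(6) + W(5) = 13 + 8 = 21

21


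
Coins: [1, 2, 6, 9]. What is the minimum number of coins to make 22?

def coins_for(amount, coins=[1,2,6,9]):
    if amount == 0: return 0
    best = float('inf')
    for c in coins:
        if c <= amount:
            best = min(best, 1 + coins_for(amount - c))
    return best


Building up with DP:
coins_for(0) = 0
coins_for(1) = min(1+coins_for(0)=1+0=1) = 1
coins_for(2) = min(1+coins_for(1)=1+1=2, 1+coins_for(0)=1+0=1) = 1
coins_for(3) = min(1+coins_for(2)=1+1=2, 1+coins_for(1)=1+1=2) = 2
coins_for(4) = min(1+coins_for(3)=1+2=3, 1+coins_for(2)=1+1=2) = 2
coins_for(5) = min(1+coins_for(4)=1+2=3, 1+coins_for(3)=1+2=3) = 3
coins_for(6) = min(1+coins_for(5)=1+3=4, 1+coins_for(4)=1+2=3, 1+coins_for(0)=1+0=1) = 1
coins_for(7) = min(1+coins_for(6)=1+1=2, 1+coins_for(5)=1+3=4, 1+coins_for(1)=1+1=2) = 2
coins_for(8) = min(1+coins_for(7)=1+2=3, 1+coins_for(6)=1+1=2, 1+coins_for(2)=1+1=2) = 2
coins_for(9) = min(1+coins_for(8)=1+2=3, 1+coins_for(7)=1+2=3, 1+coins_for(3)=1+2=3, 1+coins_for(0)=1+0=1) = 1
coins_for(10) = min(1+coins_for(9)=1+1=2, 1+coins_for(8)=1+2=3, 1+coins_for(4)=1+2=3, 1+coins_for(1)=1+1=2) = 2
coins_for(11) = min(1+coins_for(10)=1+2=3, 1+coins_for(9)=1+1=2, 1+coins_for(5)=1+3=4, 1+coins_for(2)=1+1=2) = 2
coins_for(12) = min(1+coins_for(11)=1+2=3, 1+coins_for(10)=1+2=3, 1+coins_for(6)=1+1=2, 1+coins_for(3)=1+2=3) = 2
coins_for(13) = min(1+coins_for(12)=1+2=3, 1+coins_for(11)=1+2=3, 1+coins_for(7)=1+2=3, 1+coins_for(4)=1+2=3) = 3
coins_for(14) = min(1+coins_for(13)=1+3=4, 1+coins_for(12)=1+2=3, 1+coins_for(8)=1+2=3, 1+coins_for(5)=1+3=4) = 3
coins_for(15) = min(1+coins_for(14)=1+3=4, 1+coins_for(13)=1+3=4, 1+coins_for(9)=1+1=2, 1+coins_for(6)=1+1=2) = 2
coins_for(16) = min(1+coins_for(15)=1+2=3, 1+coins_for(14)=1+3=4, 1+coins_for(10)=1+2=3, 1+coins_for(7)=1+2=3) = 3
coins_for(17) = min(1+coins_for(16)=1+3=4, 1+coins_for(15)=1+2=3, 1+coins_for(11)=1+2=3, 1+coins_for(8)=1+2=3) = 3
coins_for(18) = min(1+coins_for(17)=1+3=4, 1+coins_for(16)=1+3=4, 1+coins_for(12)=1+2=3, 1+coins_for(9)=1+1=2) = 2
coins_for(19) = min(1+coins_for(18)=1+2=3, 1+coins_for(17)=1+3=4, 1+coins_for(13)=1+3=4, 1+coins_for(10)=1+2=3) = 3
coins_for(20) = min(1+coins_for(19)=1+3=4, 1+coins_for(18)=1+2=3, 1+coins_for(14)=1+3=4, 1+coins_for(11)=1+2=3) = 3
coins_for(21) = min(1+coins_for(20)=1+3=4, 1+coins_for(19)=1+3=4, 1+coins_for(15)=1+2=3, 1+coins_for(12)=1+2=3) = 3
coins_for(22) = min(1+coins_for(21)=1+3=4, 1+coins_for(20)=1+3=4, 1+coins_for(16)=1+3=4, 1+coins_for(13)=1+3=4) = 4

4


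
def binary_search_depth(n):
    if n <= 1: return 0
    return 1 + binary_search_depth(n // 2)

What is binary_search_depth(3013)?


3013 / 2 = 1506
1506 / 2 = 753
753 / 2 = 376
376 / 2 = 188
188 / 2 = 94
94 / 2 = 47
47 / 2 = 23
23 / 2 = 11
11 / 2 = 5
5 / 2 = 2
2 / 2 = 1
Reached 1 after 11 halvings

11


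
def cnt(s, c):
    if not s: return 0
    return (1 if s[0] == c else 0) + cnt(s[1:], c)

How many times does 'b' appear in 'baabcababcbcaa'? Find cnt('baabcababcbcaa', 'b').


s[0]='b' == 'b' -> 1
s[0]='a' != 'b' -> 0
s[0]='a' != 'b' -> 0
s[0]='b' == 'b' -> 1
s[0]='c' != 'b' -> 0
s[0]='a' != 'b' -> 0
s[0]='b' == 'b' -> 1
s[0]='a' != 'b' -> 0
s[0]='b' == 'b' -> 1
s[0]='c' != 'b' -> 0
s[0]='b' == 'b' -> 1
s[0]='c' != 'b' -> 0
s[0]='a' != 'b' -> 0
s[0]='a' != 'b' -> 0
Sum: 1 + 0 + 0 + 1 + 0 + 0 + 1 + 0 + 1 + 0 + 1 + 0 + 0 + 0 = 5

5


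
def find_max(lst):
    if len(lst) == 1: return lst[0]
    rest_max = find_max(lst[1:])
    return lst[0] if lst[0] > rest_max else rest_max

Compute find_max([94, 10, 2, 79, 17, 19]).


find_max([94, 10, 2, 79, 17, 19]): compare 94 with find_max([10, 2, 79, 17, 19])
find_max([10, 2, 79, 17, 19]): compare 10 with find_max([2, 79, 17, 19])
find_max([2, 79, 17, 19]): compare 2 with find_max([79, 17, 19])
find_max([79, 17, 19]): compare 79 with find_max([17, 19])
find_max([17, 19]): compare 17 with find_max([19])
find_max([19]) = 19  (base case)
Compare 17 with 19 -> 19
Compare 79 with 19 -> 79
Compare 2 with 79 -> 79
Compare 10 with 79 -> 79
Compare 94 with 79 -> 94

94


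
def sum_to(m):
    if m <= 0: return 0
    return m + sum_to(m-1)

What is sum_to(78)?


sum_to(78)
= 78 + 77 + 76 + 75 + 74 + 73 + 72 + 71 + 70 + 69 + 68 + 67 + 66 + 65 + 64 + 63 + 62 + 61 + 60 + 59 + 58 + 57 + 56 + 55 + 54 + 53 + 52 + 51 + 50 + 49 + 48 + 47 + 46 + 45 + 44 + 43 + 42 + 41 + 40 + 39 + 38 + 37 + 36 + 35 + 34 + 33 + 32 + 31 + 30 + 29 + 28 + 27 + 26 + 25 + 24 + 23 + 22 + 21 + 20 + 19 + 18 + 17 + 16 + 15 + 14 + 13 + 12 + 11 + 10 + 9 + 8 + 7 + 6 + 5 + 4 + 3 + 2 + 1 + sum_to(0)
= 78 + 77 + 76 + 75 + 74 + 73 + 72 + 71 + 70 + 69 + 68 + 67 + 66 + 65 + 64 + 63 + 62 + 61 + 60 + 59 + 58 + 57 + 56 + 55 + 54 + 53 + 52 + 51 + 50 + 49 + 48 + 47 + 46 + 45 + 44 + 43 + 42 + 41 + 40 + 39 + 38 + 37 + 36 + 35 + 34 + 33 + 32 + 31 + 30 + 29 + 28 + 27 + 26 + 25 + 24 + 23 + 22 + 21 + 20 + 19 + 18 + 17 + 16 + 15 + 14 + 13 + 12 + 11 + 10 + 9 + 8 + 7 + 6 + 5 + 4 + 3 + 2 + 1 + 0
= 3081

3081


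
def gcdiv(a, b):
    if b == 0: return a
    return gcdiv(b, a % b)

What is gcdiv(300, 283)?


gcdiv(300, 283) = gcdiv(283, 17)
gcdiv(283, 17) = gcdiv(17, 11)
gcdiv(17, 11) = gcdiv(11, 6)
gcdiv(11, 6) = gcdiv(6, 5)
gcdiv(6, 5) = gcdiv(5, 1)
gcdiv(5, 1) = gcdiv(1, 0)
gcdiv(1, 0) = 1  (base case)

1


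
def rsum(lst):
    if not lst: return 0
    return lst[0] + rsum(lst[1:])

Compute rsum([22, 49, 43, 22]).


rsum([22, 49, 43, 22]) = 22 + rsum([49, 43, 22])
rsum([49, 43, 22]) = 49 + rsum([43, 22])
rsum([43, 22]) = 43 + rsum([22])
rsum([22]) = 22 + rsum([])
rsum([]) = 0  (base case)
Total: 22 + 49 + 43 + 22 + 0 = 136

136


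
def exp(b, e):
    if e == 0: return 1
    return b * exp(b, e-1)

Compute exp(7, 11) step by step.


exp(7, 11)
= 7 * exp(7, 10)
= 7 * 7 * exp(7, 9)
= 7 * 7 * 7 * exp(7, 8)
= 7 * 7 * 7 * 7 * exp(7, 7)
= 7 * 7 * 7 * 7 * 7 * exp(7, 6)
= 7 * 7 * 7 * 7 * 7 * 7 * exp(7, 5)
= 7 * 7 * 7 * 7 * 7 * 7 * 7 * exp(7, 4)
= 7 * 7 * 7 * 7 * 7 * 7 * 7 * 7 * exp(7, 3)
= 7 * 7 * 7 * 7 * 7 * 7 * 7 * 7 * 7 * exp(7, 2)
= 7 * 7 * 7 * 7 * 7 * 7 * 7 * 7 * 7 * 7 * exp(7, 1)
= 7 * 7 * 7 * 7 * 7 * 7 * 7 * 7 * 7 * 7 * 7 * exp(7, 0)
= 7 * 7 * 7 * 7 * 7 * 7 * 7 * 7 * 7 * 7 * 7 * 1
= 1977326743

1977326743


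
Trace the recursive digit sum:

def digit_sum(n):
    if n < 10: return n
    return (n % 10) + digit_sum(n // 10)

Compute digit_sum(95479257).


digit_sum(95479257) = 7 + digit_sum(9547925)
digit_sum(9547925) = 5 + digit_sum(954792)
digit_sum(954792) = 2 + digit_sum(95479)
digit_sum(95479) = 9 + digit_sum(9547)
digit_sum(9547) = 7 + digit_sum(954)
digit_sum(954) = 4 + digit_sum(95)
digit_sum(95) = 5 + digit_sum(9)
digit_sum(9) = 9  (base case)
Total: 7 + 5 + 2 + 9 + 7 + 4 + 5 + 9 = 48

48


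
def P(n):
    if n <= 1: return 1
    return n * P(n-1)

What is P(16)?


P(16)
= 16 * P(15)
= 16 * 15 * P(14)
= 16 * 15 * 14 * P(13)
= 16 * 15 * 14 * 13 * P(12)
= 16 * 15 * 14 * 13 * 12 * P(11)
= 16 * 15 * 14 * 13 * 12 * 11 * P(10)
= 16 * 15 * 14 * 13 * 12 * 11 * 10 * P(9)
= 16 * 15 * 14 * 13 * 12 * 11 * 10 * 9 * P(8)
= 16 * 15 * 14 * 13 * 12 * 11 * 10 * 9 * 8 * P(7)
= 16 * 15 * 14 * 13 * 12 * 11 * 10 * 9 * 8 * 7 * P(6)
= 16 * 15 * 14 * 13 * 12 * 11 * 10 * 9 * 8 * 7 * 6 * P(5)
= 16 * 15 * 14 * 13 * 12 * 11 * 10 * 9 * 8 * 7 * 6 * 5 * P(4)
= 16 * 15 * 14 * 13 * 12 * 11 * 10 * 9 * 8 * 7 * 6 * 5 * 4 * P(3)
= 16 * 15 * 14 * 13 * 12 * 11 * 10 * 9 * 8 * 7 * 6 * 5 * 4 * 3 * P(2)
= 16 * 15 * 14 * 13 * 12 * 11 * 10 * 9 * 8 * 7 * 6 * 5 * 4 * 3 * 2 * P(1)
= 16 * 15 * 14 * 13 * 12 * 11 * 10 * 9 * 8 * 7 * 6 * 5 * 4 * 3 * 2 * 1
= 20922789888000

20922789888000


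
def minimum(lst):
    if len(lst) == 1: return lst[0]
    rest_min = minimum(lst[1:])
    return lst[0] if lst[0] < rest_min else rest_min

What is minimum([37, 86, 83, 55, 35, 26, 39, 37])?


minimum([37, 86, 83, 55, 35, 26, 39, 37]): compare 37 with minimum([86, 83, 55, 35, 26, 39, 37])
minimum([86, 83, 55, 35, 26, 39, 37]): compare 86 with minimum([83, 55, 35, 26, 39, 37])
minimum([83, 55, 35, 26, 39, 37]): compare 83 with minimum([55, 35, 26, 39, 37])
minimum([55, 35, 26, 39, 37]): compare 55 with minimum([35, 26, 39, 37])
minimum([35, 26, 39, 37]): compare 35 with minimum([26, 39, 37])
minimum([26, 39, 37]): compare 26 with minimum([39, 37])
minimum([39, 37]): compare 39 with minimum([37])
minimum([37]) = 37  (base case)
Compare 39 with 37 -> 37
Compare 26 with 37 -> 26
Compare 35 with 26 -> 26
Compare 55 with 26 -> 26
Compare 83 with 26 -> 26
Compare 86 with 26 -> 26
Compare 37 with 26 -> 26

26


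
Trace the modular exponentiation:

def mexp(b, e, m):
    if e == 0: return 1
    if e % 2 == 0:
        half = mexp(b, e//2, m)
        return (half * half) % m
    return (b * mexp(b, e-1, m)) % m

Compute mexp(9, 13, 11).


mexp(9, 13, 11): e is odd, compute mexp(9, 12, 11)
  mexp(9, 12, 11): e is even, compute mexp(9, 6, 11)
    mexp(9, 6, 11): e is even, compute mexp(9, 3, 11)
      mexp(9, 3, 11): e is odd, compute mexp(9, 2, 11)
        mexp(9, 2, 11): e is even, compute mexp(9, 1, 11)
          mexp(9, 1, 11): e is odd, compute mexp(9, 0, 11)
          mexp(9, 0, 11) = 1
          (9 * 1) % 11 = 9
        half=9, (9*9) % 11 = 4
      (9 * 4) % 11 = 3
    half=3, (3*3) % 11 = 9
  half=9, (9*9) % 11 = 4
(9 * 4) % 11 = 3

3


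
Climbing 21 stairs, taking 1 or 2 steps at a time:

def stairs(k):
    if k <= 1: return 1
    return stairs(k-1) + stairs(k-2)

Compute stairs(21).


Building up from base cases:
stairs(0) = 1
stairs(1) = 1
stairs(2) = stairs(1) + stairs(0) = 1 + 1 = 2
stairs(3) = stairs(2) + stairs(1) = 2 + 1 = 3
stairs(4) = stairs(3) + stairs(2) = 3 + 2 = 5
stairs(5) = stairs(4) + stairs(3) = 5 + 3 = 8
stairs(6) = stairs(5) + stairs(4) = 8 + 5 = 13
stairs(7) = stairs(6) + stairs(5) = 13 + 8 = 21
stairs(8) = stairs(7) + stairs(6) = 21 + 13 = 34
stairs(9) = stairs(8) + stairs(7) = 34 + 21 = 55
stairs(10) = stairs(9) + stairs(8) = 55 + 34 = 89
stairs(11) = stairs(10) + stairs(9) = 89 + 55 = 144
stairs(12) = stairs(11) + stairs(10) = 144 + 89 = 233
stairs(13) = stairs(12) + stairs(11) = 233 + 144 = 377
stairs(14) = stairs(13) + stairs(12) = 377 + 233 = 610
stairs(15) = stairs(14) + stairs(13) = 610 + 377 = 987
stairs(16) = stairs(15) + stairs(14) = 987 + 610 = 1597
stairs(17) = stairs(16) + stairs(15) = 1597 + 987 = 2584
stairs(18) = stairs(17) + stairs(16) = 2584 + 1597 = 4181
stairs(19) = stairs(18) + stairs(17) = 4181 + 2584 = 6765
stairs(20) = stairs(19) + stairs(18) = 6765 + 4181 = 10946
stairs(21) = stairs(20) + stairs(19) = 10946 + 6765 = 17711

17711


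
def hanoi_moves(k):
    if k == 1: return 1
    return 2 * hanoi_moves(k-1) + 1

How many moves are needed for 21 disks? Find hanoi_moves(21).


hanoi_moves(21) = 2 * hanoi_moves(20) + 1
hanoi_moves(20) = 2 * hanoi_moves(19) + 1
hanoi_moves(19) = 2 * hanoi_moves(18) + 1
hanoi_moves(18) = 2 * hanoi_moves(17) + 1
hanoi_moves(17) = 2 * hanoi_moves(16) + 1
hanoi_moves(16) = 2 * hanoi_moves(15) + 1
hanoi_moves(15) = 2 * hanoi_moves(14) + 1
hanoi_moves(14) = 2 * hanoi_moves(13) + 1
hanoi_moves(13) = 2 * hanoi_moves(12) + 1
hanoi_moves(12) = 2 * hanoi_moves(11) + 1
hanoi_moves(11) = 2 * hanoi_moves(10) + 1
hanoi_moves(10) = 2 * hanoi_moves(9) + 1
hanoi_moves(9) = 2 * hanoi_moves(8) + 1
hanoi_moves(8) = 2 * hanoi_moves(7) + 1
hanoi_moves(7) = 2 * hanoi_moves(6) + 1
hanoi_moves(6) = 2 * hanoi_moves(5) + 1
hanoi_moves(5) = 2 * hanoi_moves(4) + 1
hanoi_moves(4) = 2 * hanoi_moves(3) + 1
hanoi_moves(3) = 2 * hanoi_moves(2) + 1
hanoi_moves(2) = 2 * hanoi_moves(1) + 1
hanoi_moves(1) = 1  (base case)
hanoi_moves(2) = 2 * 1 + 1 = 3
hanoi_moves(3) = 2 * 3 + 1 = 7
hanoi_moves(4) = 2 * 7 + 1 = 15
hanoi_moves(5) = 2 * 15 + 1 = 31
hanoi_moves(6) = 2 * 31 + 1 = 63
hanoi_moves(7) = 2 * 63 + 1 = 127
hanoi_moves(8) = 2 * 127 + 1 = 255
hanoi_moves(9) = 2 * 255 + 1 = 511
hanoi_moves(10) = 2 * 511 + 1 = 1023
hanoi_moves(11) = 2 * 1023 + 1 = 2047
hanoi_moves(12) = 2 * 2047 + 1 = 4095
hanoi_moves(13) = 2 * 4095 + 1 = 8191
hanoi_moves(14) = 2 * 8191 + 1 = 16383
hanoi_moves(15) = 2 * 16383 + 1 = 32767
hanoi_moves(16) = 2 * 32767 + 1 = 65535
hanoi_moves(17) = 2 * 65535 + 1 = 131071
hanoi_moves(18) = 2 * 131071 + 1 = 262143
hanoi_moves(19) = 2 * 262143 + 1 = 524287
hanoi_moves(20) = 2 * 524287 + 1 = 1048575
hanoi_moves(21) = 2 * 1048575 + 1 = 2097151

2097151


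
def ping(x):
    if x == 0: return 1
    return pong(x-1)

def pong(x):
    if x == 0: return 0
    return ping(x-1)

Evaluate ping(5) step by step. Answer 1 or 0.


ping(5) = pong(4)
pong(4) = ping(3)
ping(3) = pong(2)
pong(2) = ping(1)
ping(1) = pong(0)
pong(0) = 0  (base case)
Result: 0

0


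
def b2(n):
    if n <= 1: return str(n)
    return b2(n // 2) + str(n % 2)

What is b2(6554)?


b2(6554) = b2(3277) + '0'
b2(3277) = b2(1638) + '1'
b2(1638) = b2(819) + '0'
b2(819) = b2(409) + '1'
b2(409) = b2(204) + '1'
b2(204) = b2(102) + '0'
b2(102) = b2(51) + '0'
b2(51) = b2(25) + '1'
b2(25) = b2(12) + '1'
b2(12) = b2(6) + '0'
b2(6) = b2(3) + '0'
b2(3) = b2(1) + '1'
b2(1) = '1'  (base case)
Concatenating: '1' + '1' + '0' + '0' + '1' + '1' + '0' + '0' + '1' + '1' + '0' + '1' + '0' = '1100110011010'

1100110011010


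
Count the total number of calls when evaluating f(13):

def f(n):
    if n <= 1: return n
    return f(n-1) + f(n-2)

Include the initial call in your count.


Let C(n) = total calls for f(n)
C(0) = 1, C(1) = 1
C(2) = 1 + C(1) + C(0) = 1 + 1 + 1 = 3
C(3) = 1 + C(2) + C(1) = 1 + 3 + 1 = 5
C(4) = 1 + C(3) + C(2) = 1 + 5 + 3 = 9
C(5) = 1 + C(4) + C(3) = 1 + 9 + 5 = 15
C(6) = 1 + C(5) + C(4) = 1 + 15 + 9 = 25
C(7) = 1 + C(6) + C(5) = 1 + 25 + 15 = 41
C(8) = 1 + C(7) + C(6) = 1 + 41 + 25 = 67
C(9) = 1 + C(8) + C(7) = 1 + 67 + 41 = 109
C(10) = 1 + C(9) + C(8) = 1 + 109 + 67 = 177
C(11) = 1 + C(10) + C(9) = 1 + 177 + 109 = 287
C(12) = 1 + C(11) + C(10) = 1 + 287 + 177 = 465
C(13) = 1 + C(12) + C(11) = 1 + 465 + 287 = 753

753


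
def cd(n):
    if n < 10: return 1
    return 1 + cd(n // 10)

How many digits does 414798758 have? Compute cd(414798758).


cd(414798758) = 1 + cd(41479875)
cd(41479875) = 1 + cd(4147987)
cd(4147987) = 1 + cd(414798)
cd(414798) = 1 + cd(41479)
cd(41479) = 1 + cd(4147)
cd(4147) = 1 + cd(414)
cd(414) = 1 + cd(41)
cd(41) = 1 + cd(4)
cd(4) = 1  (base case: 4 < 10)
Unwinding: 1 + 1 + 1 + 1 + 1 + 1 + 1 + 1 + 1 = 9

9


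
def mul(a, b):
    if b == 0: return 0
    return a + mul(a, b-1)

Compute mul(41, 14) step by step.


mul(41, 14) = 41 + mul(41, 13)
mul(41, 13) = 41 + mul(41, 12)
mul(41, 12) = 41 + mul(41, 11)
mul(41, 11) = 41 + mul(41, 10)
mul(41, 10) = 41 + mul(41, 9)
mul(41, 9) = 41 + mul(41, 8)
mul(41, 8) = 41 + mul(41, 7)
mul(41, 7) = 41 + mul(41, 6)
mul(41, 6) = 41 + mul(41, 5)
mul(41, 5) = 41 + mul(41, 4)
mul(41, 4) = 41 + mul(41, 3)
mul(41, 3) = 41 + mul(41, 2)
mul(41, 2) = 41 + mul(41, 1)
mul(41, 1) = 41 + mul(41, 0)
mul(41, 0) = 0  (base case)
Total: 41 + 41 + 41 + 41 + 41 + 41 + 41 + 41 + 41 + 41 + 41 + 41 + 41 + 41 + 0 = 574

574


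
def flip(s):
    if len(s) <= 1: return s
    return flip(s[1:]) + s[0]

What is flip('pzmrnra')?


flip('pzmrnra') = flip('zmrnra') + 'p'
flip('zmrnra') = flip('mrnra') + 'z'
flip('mrnra') = flip('rnra') + 'm'
flip('rnra') = flip('nra') + 'r'
flip('nra') = flip('ra') + 'n'
flip('ra') = flip('a') + 'r'
flip('a') = 'a'  (base case)
Concatenating: 'a' + 'r' + 'n' + 'r' + 'm' + 'z' + 'p' = 'arnrmzp'

arnrmzp


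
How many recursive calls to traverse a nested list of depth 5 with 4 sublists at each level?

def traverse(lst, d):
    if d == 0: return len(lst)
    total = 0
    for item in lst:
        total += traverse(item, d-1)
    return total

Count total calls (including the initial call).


At depth 0 (root): 1 call
At depth 1: each of 1 parents calls traverse on 4 children = 4 calls
At depth 2: each of 4 parents calls traverse on 4 children = 16 calls
At depth 3: each of 16 parents calls traverse on 4 children = 64 calls
At depth 4: each of 64 parents calls traverse on 4 children = 256 calls
At depth 5: each of 256 parents calls traverse on 4 children = 1024 calls
Total: 1 + 4 + 16 + 64 + 256 + 1024 = 1365

1365


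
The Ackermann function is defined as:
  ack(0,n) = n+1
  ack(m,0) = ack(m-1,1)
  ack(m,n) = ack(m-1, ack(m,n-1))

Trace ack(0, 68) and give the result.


ack(0, 68) = 69
Result: ack(0, 68) = 69

69


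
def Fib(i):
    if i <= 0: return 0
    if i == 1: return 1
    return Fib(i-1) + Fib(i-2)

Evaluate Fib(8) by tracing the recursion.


Computing Fib(8) bottom-up:
Fib(0) = 0
Fib(1) = 1
Fib(2) = Fib(1) + Fib(0) = 1 + 0 = 1
Fib(3) = Fib(2) + Fib(1) = 1 + 1 = 2
Fib(4) = Fib(3) + Fib(2) = 2 + 1 = 3
Fib(5) = Fib(4) + Fib(3) = 3 + 2 = 5
Fib(6) = Fib(5) + Fib(4) = 5 + 3 = 8
Fib(7) = Fib(6) + Fib(5) = 8 + 5 = 13
Fib(8) = Fib(7) + Fib(6) = 13 + 8 = 21

21


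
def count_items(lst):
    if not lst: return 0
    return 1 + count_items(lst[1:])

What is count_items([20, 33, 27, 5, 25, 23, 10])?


count_items([20, 33, 27, 5, 25, 23, 10]) = 1 + count_items([33, 27, 5, 25, 23, 10])
count_items([33, 27, 5, 25, 23, 10]) = 1 + count_items([27, 5, 25, 23, 10])
count_items([27, 5, 25, 23, 10]) = 1 + count_items([5, 25, 23, 10])
count_items([5, 25, 23, 10]) = 1 + count_items([25, 23, 10])
count_items([25, 23, 10]) = 1 + count_items([23, 10])
count_items([23, 10]) = 1 + count_items([10])
count_items([10]) = 1 + count_items([])
count_items([]) = 0  (base case)
Unwinding: 1 + 1 + 1 + 1 + 1 + 1 + 1 + 0 = 7

7


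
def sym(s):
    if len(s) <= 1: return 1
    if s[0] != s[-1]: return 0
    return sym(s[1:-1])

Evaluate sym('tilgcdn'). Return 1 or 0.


sym('tilgcdn'): s[0]='t' != s[-1]='n' -> return 0
Result: 0 (not a palindrome)

0


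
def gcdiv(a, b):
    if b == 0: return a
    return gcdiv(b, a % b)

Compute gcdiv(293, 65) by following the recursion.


gcdiv(293, 65) = gcdiv(65, 33)
gcdiv(65, 33) = gcdiv(33, 32)
gcdiv(33, 32) = gcdiv(32, 1)
gcdiv(32, 1) = gcdiv(1, 0)
gcdiv(1, 0) = 1  (base case)

1


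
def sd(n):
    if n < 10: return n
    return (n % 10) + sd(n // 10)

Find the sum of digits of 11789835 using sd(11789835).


sd(11789835) = 5 + sd(1178983)
sd(1178983) = 3 + sd(117898)
sd(117898) = 8 + sd(11789)
sd(11789) = 9 + sd(1178)
sd(1178) = 8 + sd(117)
sd(117) = 7 + sd(11)
sd(11) = 1 + sd(1)
sd(1) = 1  (base case)
Total: 5 + 3 + 8 + 9 + 8 + 7 + 1 + 1 = 42

42


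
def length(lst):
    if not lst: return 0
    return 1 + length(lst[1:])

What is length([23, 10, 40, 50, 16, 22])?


length([23, 10, 40, 50, 16, 22]) = 1 + length([10, 40, 50, 16, 22])
length([10, 40, 50, 16, 22]) = 1 + length([40, 50, 16, 22])
length([40, 50, 16, 22]) = 1 + length([50, 16, 22])
length([50, 16, 22]) = 1 + length([16, 22])
length([16, 22]) = 1 + length([22])
length([22]) = 1 + length([])
length([]) = 0  (base case)
Unwinding: 1 + 1 + 1 + 1 + 1 + 1 + 0 = 6

6


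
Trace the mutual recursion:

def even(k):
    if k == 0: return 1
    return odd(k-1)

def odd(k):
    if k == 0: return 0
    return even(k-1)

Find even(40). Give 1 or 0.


even(40) = odd(39)
odd(39) = even(38)
even(38) = odd(37)
odd(37) = even(36)
even(36) = odd(35)
odd(35) = even(34)
even(34) = odd(33)
odd(33) = even(32)
even(32) = odd(31)
odd(31) = even(30)
even(30) = odd(29)
odd(29) = even(28)
even(28) = odd(27)
odd(27) = even(26)
even(26) = odd(25)
odd(25) = even(24)
even(24) = odd(23)
odd(23) = even(22)
even(22) = odd(21)
odd(21) = even(20)
even(20) = odd(19)
odd(19) = even(18)
even(18) = odd(17)
odd(17) = even(16)
even(16) = odd(15)
odd(15) = even(14)
even(14) = odd(13)
odd(13) = even(12)
even(12) = odd(11)
odd(11) = even(10)
even(10) = odd(9)
odd(9) = even(8)
even(8) = odd(7)
odd(7) = even(6)
even(6) = odd(5)
odd(5) = even(4)
even(4) = odd(3)
odd(3) = even(2)
even(2) = odd(1)
odd(1) = even(0)
even(0) = 1  (base case)
Result: 1

1


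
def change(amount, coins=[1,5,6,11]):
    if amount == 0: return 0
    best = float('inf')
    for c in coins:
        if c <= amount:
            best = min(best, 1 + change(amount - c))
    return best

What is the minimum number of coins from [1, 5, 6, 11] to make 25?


Building up with DP:
change(0) = 0
change(1) = min(1+change(0)=1+0=1) = 1
change(2) = min(1+change(1)=1+1=2) = 2
change(3) = min(1+change(2)=1+2=3) = 3
change(4) = min(1+change(3)=1+3=4) = 4
change(5) = min(1+change(4)=1+4=5, 1+change(0)=1+0=1) = 1
change(6) = min(1+change(5)=1+1=2, 1+change(1)=1+1=2, 1+change(0)=1+0=1) = 1
change(7) = min(1+change(6)=1+1=2, 1+change(2)=1+2=3, 1+change(1)=1+1=2) = 2
change(8) = min(1+change(7)=1+2=3, 1+change(3)=1+3=4, 1+change(2)=1+2=3) = 3
change(9) = min(1+change(8)=1+3=4, 1+change(4)=1+4=5, 1+change(3)=1+3=4) = 4
change(10) = min(1+change(9)=1+4=5, 1+change(5)=1+1=2, 1+change(4)=1+4=5) = 2
change(11) = min(1+change(10)=1+2=3, 1+change(6)=1+1=2, 1+change(5)=1+1=2, 1+change(0)=1+0=1) = 1
change(12) = min(1+change(11)=1+1=2, 1+change(7)=1+2=3, 1+change(6)=1+1=2, 1+change(1)=1+1=2) = 2
change(13) = min(1+change(12)=1+2=3, 1+change(8)=1+3=4, 1+change(7)=1+2=3, 1+change(2)=1+2=3) = 3
change(14) = min(1+change(13)=1+3=4, 1+change(9)=1+4=5, 1+change(8)=1+3=4, 1+change(3)=1+3=4) = 4
change(15) = min(1+change(14)=1+4=5, 1+change(10)=1+2=3, 1+change(9)=1+4=5, 1+change(4)=1+4=5) = 3
change(16) = min(1+change(15)=1+3=4, 1+change(11)=1+1=2, 1+change(10)=1+2=3, 1+change(5)=1+1=2) = 2
change(17) = min(1+change(16)=1+2=3, 1+change(12)=1+2=3, 1+change(11)=1+1=2, 1+change(6)=1+1=2) = 2
change(18) = min(1+change(17)=1+2=3, 1+change(13)=1+3=4, 1+change(12)=1+2=3, 1+change(7)=1+2=3) = 3
change(19) = min(1+change(18)=1+3=4, 1+change(14)=1+4=5, 1+change(13)=1+3=4, 1+change(8)=1+3=4) = 4
change(20) = min(1+change(19)=1+4=5, 1+change(15)=1+3=4, 1+change(14)=1+4=5, 1+change(9)=1+4=5) = 4
change(21) = min(1+change(20)=1+4=5, 1+change(16)=1+2=3, 1+change(15)=1+3=4, 1+change(10)=1+2=3) = 3
change(22) = min(1+change(21)=1+3=4, 1+change(17)=1+2=3, 1+change(16)=1+2=3, 1+change(11)=1+1=2) = 2
change(23) = min(1+change(22)=1+2=3, 1+change(18)=1+3=4, 1+change(17)=1+2=3, 1+change(12)=1+2=3) = 3
change(24) = min(1+change(23)=1+3=4, 1+change(19)=1+4=5, 1+change(18)=1+3=4, 1+change(13)=1+3=4) = 4
change(25) = min(1+change(24)=1+4=5, 1+change(20)=1+4=5, 1+change(19)=1+4=5, 1+change(14)=1+4=5) = 5

5


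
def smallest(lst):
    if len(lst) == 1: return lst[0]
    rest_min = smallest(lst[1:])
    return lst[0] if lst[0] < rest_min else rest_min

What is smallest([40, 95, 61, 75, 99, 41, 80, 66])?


smallest([40, 95, 61, 75, 99, 41, 80, 66]): compare 40 with smallest([95, 61, 75, 99, 41, 80, 66])
smallest([95, 61, 75, 99, 41, 80, 66]): compare 95 with smallest([61, 75, 99, 41, 80, 66])
smallest([61, 75, 99, 41, 80, 66]): compare 61 with smallest([75, 99, 41, 80, 66])
smallest([75, 99, 41, 80, 66]): compare 75 with smallest([99, 41, 80, 66])
smallest([99, 41, 80, 66]): compare 99 with smallest([41, 80, 66])
smallest([41, 80, 66]): compare 41 with smallest([80, 66])
smallest([80, 66]): compare 80 with smallest([66])
smallest([66]) = 66  (base case)
Compare 80 with 66 -> 66
Compare 41 with 66 -> 41
Compare 99 with 41 -> 41
Compare 75 with 41 -> 41
Compare 61 with 41 -> 41
Compare 95 with 41 -> 41
Compare 40 with 41 -> 40

40


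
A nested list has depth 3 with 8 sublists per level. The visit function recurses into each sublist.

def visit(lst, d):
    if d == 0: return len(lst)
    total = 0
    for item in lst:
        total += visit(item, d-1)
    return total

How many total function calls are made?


At depth 0 (root): 1 call
At depth 1: each of 1 parents calls visit on 8 children = 8 calls
At depth 2: each of 8 parents calls visit on 8 children = 64 calls
At depth 3: each of 64 parents calls visit on 8 children = 512 calls
Total: 1 + 8 + 64 + 512 = 585

585


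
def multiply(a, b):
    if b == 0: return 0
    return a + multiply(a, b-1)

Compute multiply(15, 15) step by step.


multiply(15, 15) = 15 + multiply(15, 14)
multiply(15, 14) = 15 + multiply(15, 13)
multiply(15, 13) = 15 + multiply(15, 12)
multiply(15, 12) = 15 + multiply(15, 11)
multiply(15, 11) = 15 + multiply(15, 10)
multiply(15, 10) = 15 + multiply(15, 9)
multiply(15, 9) = 15 + multiply(15, 8)
multiply(15, 8) = 15 + multiply(15, 7)
multiply(15, 7) = 15 + multiply(15, 6)
multiply(15, 6) = 15 + multiply(15, 5)
multiply(15, 5) = 15 + multiply(15, 4)
multiply(15, 4) = 15 + multiply(15, 3)
multiply(15, 3) = 15 + multiply(15, 2)
multiply(15, 2) = 15 + multiply(15, 1)
multiply(15, 1) = 15 + multiply(15, 0)
multiply(15, 0) = 0  (base case)
Total: 15 + 15 + 15 + 15 + 15 + 15 + 15 + 15 + 15 + 15 + 15 + 15 + 15 + 15 + 15 + 0 = 225

225


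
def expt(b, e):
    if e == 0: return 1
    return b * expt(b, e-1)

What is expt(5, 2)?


expt(5, 2)
= 5 * expt(5, 1)
= 5 * 5 * expt(5, 0)
= 5 * 5 * 1
= 25

25


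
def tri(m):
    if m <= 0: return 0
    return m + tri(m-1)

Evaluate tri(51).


tri(51)
= 51 + 50 + 49 + 48 + 47 + 46 + 45 + 44 + 43 + 42 + 41 + 40 + 39 + 38 + 37 + 36 + 35 + 34 + 33 + 32 + 31 + 30 + 29 + 28 + 27 + 26 + 25 + 24 + 23 + 22 + 21 + 20 + 19 + 18 + 17 + 16 + 15 + 14 + 13 + 12 + 11 + 10 + 9 + 8 + 7 + 6 + 5 + 4 + 3 + 2 + 1 + tri(0)
= 51 + 50 + 49 + 48 + 47 + 46 + 45 + 44 + 43 + 42 + 41 + 40 + 39 + 38 + 37 + 36 + 35 + 34 + 33 + 32 + 31 + 30 + 29 + 28 + 27 + 26 + 25 + 24 + 23 + 22 + 21 + 20 + 19 + 18 + 17 + 16 + 15 + 14 + 13 + 12 + 11 + 10 + 9 + 8 + 7 + 6 + 5 + 4 + 3 + 2 + 1 + 0
= 1326

1326


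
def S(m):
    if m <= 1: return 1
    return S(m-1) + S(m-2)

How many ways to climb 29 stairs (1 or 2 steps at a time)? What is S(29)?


Building up from base cases:
S(0) = 1
S(1) = 1
S(2) = S(1) + S(0) = 1 + 1 = 2
S(3) = S(2) + S(1) = 2 + 1 = 3
S(4) = S(3) + S(2) = 3 + 2 = 5
S(5) = S(4) + S(3) = 5 + 3 = 8
S(6) = S(5) + S(4) = 8 + 5 = 13
S(7) = S(6) + S(5) = 13 + 8 = 21
S(8) = S(7) + S(6) = 21 + 13 = 34
S(9) = S(8) + S(7) = 34 + 21 = 55
S(10) = S(9) + S(8) = 55 + 34 = 89
S(11) = S(10) + S(9) = 89 + 55 = 144
S(12) = S(11) + S(10) = 144 + 89 = 233
S(13) = S(12) + S(11) = 233 + 144 = 377
S(14) = S(13) + S(12) = 377 + 233 = 610
S(15) = S(14) + S(13) = 610 + 377 = 987
S(16) = S(15) + S(14) = 987 + 610 = 1597
S(17) = S(16) + S(15) = 1597 + 987 = 2584
S(18) = S(17) + S(16) = 2584 + 1597 = 4181
S(19) = S(18) + S(17) = 4181 + 2584 = 6765
S(20) = S(19) + S(18) = 6765 + 4181 = 10946
S(21) = S(20) + S(19) = 10946 + 6765 = 17711
S(22) = S(21) + S(20) = 17711 + 10946 = 28657
S(23) = S(22) + S(21) = 28657 + 17711 = 46368
S(24) = S(23) + S(22) = 46368 + 28657 = 75025
S(25) = S(24) + S(23) = 75025 + 46368 = 121393
S(26) = S(25) + S(24) = 121393 + 75025 = 196418
S(27) = S(26) + S(25) = 196418 + 121393 = 317811
S(28) = S(27) + S(26) = 317811 + 196418 = 514229
S(29) = S(28) + S(27) = 514229 + 317811 = 832040

832040


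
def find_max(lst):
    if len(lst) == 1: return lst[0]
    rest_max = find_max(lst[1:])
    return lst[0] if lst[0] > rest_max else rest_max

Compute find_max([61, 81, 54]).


find_max([61, 81, 54]): compare 61 with find_max([81, 54])
find_max([81, 54]): compare 81 with find_max([54])
find_max([54]) = 54  (base case)
Compare 81 with 54 -> 81
Compare 61 with 81 -> 81

81


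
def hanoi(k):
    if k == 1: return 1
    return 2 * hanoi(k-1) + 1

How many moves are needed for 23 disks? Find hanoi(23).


hanoi(23) = 2 * hanoi(22) + 1
hanoi(22) = 2 * hanoi(21) + 1
hanoi(21) = 2 * hanoi(20) + 1
hanoi(20) = 2 * hanoi(19) + 1
hanoi(19) = 2 * hanoi(18) + 1
hanoi(18) = 2 * hanoi(17) + 1
hanoi(17) = 2 * hanoi(16) + 1
hanoi(16) = 2 * hanoi(15) + 1
hanoi(15) = 2 * hanoi(14) + 1
hanoi(14) = 2 * hanoi(13) + 1
hanoi(13) = 2 * hanoi(12) + 1
hanoi(12) = 2 * hanoi(11) + 1
hanoi(11) = 2 * hanoi(10) + 1
hanoi(10) = 2 * hanoi(9) + 1
hanoi(9) = 2 * hanoi(8) + 1
hanoi(8) = 2 * hanoi(7) + 1
hanoi(7) = 2 * hanoi(6) + 1
hanoi(6) = 2 * hanoi(5) + 1
hanoi(5) = 2 * hanoi(4) + 1
hanoi(4) = 2 * hanoi(3) + 1
hanoi(3) = 2 * hanoi(2) + 1
hanoi(2) = 2 * hanoi(1) + 1
hanoi(1) = 1  (base case)
hanoi(2) = 2 * 1 + 1 = 3
hanoi(3) = 2 * 3 + 1 = 7
hanoi(4) = 2 * 7 + 1 = 15
hanoi(5) = 2 * 15 + 1 = 31
hanoi(6) = 2 * 31 + 1 = 63
hanoi(7) = 2 * 63 + 1 = 127
hanoi(8) = 2 * 127 + 1 = 255
hanoi(9) = 2 * 255 + 1 = 511
hanoi(10) = 2 * 511 + 1 = 1023
hanoi(11) = 2 * 1023 + 1 = 2047
hanoi(12) = 2 * 2047 + 1 = 4095
hanoi(13) = 2 * 4095 + 1 = 8191
hanoi(14) = 2 * 8191 + 1 = 16383
hanoi(15) = 2 * 16383 + 1 = 32767
hanoi(16) = 2 * 32767 + 1 = 65535
hanoi(17) = 2 * 65535 + 1 = 131071
hanoi(18) = 2 * 131071 + 1 = 262143
hanoi(19) = 2 * 262143 + 1 = 524287
hanoi(20) = 2 * 524287 + 1 = 1048575
hanoi(21) = 2 * 1048575 + 1 = 2097151
hanoi(22) = 2 * 2097151 + 1 = 4194303
hanoi(23) = 2 * 4194303 + 1 = 8388607

8388607


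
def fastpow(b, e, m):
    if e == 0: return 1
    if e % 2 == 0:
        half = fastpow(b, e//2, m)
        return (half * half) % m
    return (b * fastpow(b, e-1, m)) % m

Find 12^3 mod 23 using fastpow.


fastpow(12, 3, 23): e is odd, compute fastpow(12, 2, 23)
  fastpow(12, 2, 23): e is even, compute fastpow(12, 1, 23)
    fastpow(12, 1, 23): e is odd, compute fastpow(12, 0, 23)
      fastpow(12, 0, 23) = 1
    (12 * 1) % 23 = 12
  half=12, (12*12) % 23 = 6
(12 * 6) % 23 = 3

3


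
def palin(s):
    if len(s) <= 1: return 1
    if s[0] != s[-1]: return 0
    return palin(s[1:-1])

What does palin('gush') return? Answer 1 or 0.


palin('gush'): s[0]='g' != s[-1]='h' -> return 0
Result: 0 (not a palindrome)

0


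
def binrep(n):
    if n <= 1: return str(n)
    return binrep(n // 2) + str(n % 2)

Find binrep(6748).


binrep(6748) = binrep(3374) + '0'
binrep(3374) = binrep(1687) + '0'
binrep(1687) = binrep(843) + '1'
binrep(843) = binrep(421) + '1'
binrep(421) = binrep(210) + '1'
binrep(210) = binrep(105) + '0'
binrep(105) = binrep(52) + '1'
binrep(52) = binrep(26) + '0'
binrep(26) = binrep(13) + '0'
binrep(13) = binrep(6) + '1'
binrep(6) = binrep(3) + '0'
binrep(3) = binrep(1) + '1'
binrep(1) = '1'  (base case)
Concatenating: '1' + '1' + '0' + '1' + '0' + '0' + '1' + '0' + '1' + '1' + '1' + '0' + '0' = '1101001011100'

1101001011100


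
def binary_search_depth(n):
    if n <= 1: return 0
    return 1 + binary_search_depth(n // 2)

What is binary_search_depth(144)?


144 / 2 = 72
72 / 2 = 36
36 / 2 = 18
18 / 2 = 9
9 / 2 = 4
4 / 2 = 2
2 / 2 = 1
Reached 1 after 7 halvings

7


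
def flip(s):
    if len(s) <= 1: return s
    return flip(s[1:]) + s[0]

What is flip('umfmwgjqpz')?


flip('umfmwgjqpz') = flip('mfmwgjqpz') + 'u'
flip('mfmwgjqpz') = flip('fmwgjqpz') + 'm'
flip('fmwgjqpz') = flip('mwgjqpz') + 'f'
flip('mwgjqpz') = flip('wgjqpz') + 'm'
flip('wgjqpz') = flip('gjqpz') + 'w'
flip('gjqpz') = flip('jqpz') + 'g'
flip('jqpz') = flip('qpz') + 'j'
flip('qpz') = flip('pz') + 'q'
flip('pz') = flip('z') + 'p'
flip('z') = 'z'  (base case)
Concatenating: 'z' + 'p' + 'q' + 'j' + 'g' + 'w' + 'm' + 'f' + 'm' + 'u' = 'zpqjgwmfmu'

zpqjgwmfmu


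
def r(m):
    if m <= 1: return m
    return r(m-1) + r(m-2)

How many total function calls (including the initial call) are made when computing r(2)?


Let C(n) = total calls for r(n)
C(0) = 1, C(1) = 1
C(2) = 1 + C(1) + C(0) = 1 + 1 + 1 = 3

3


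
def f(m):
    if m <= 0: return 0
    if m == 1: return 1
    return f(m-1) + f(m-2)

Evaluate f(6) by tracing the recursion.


Computing f(6) bottom-up:
f(0) = 0
f(1) = 1
f(2) = f(1) + f(0) = 1 + 0 = 1
f(3) = f(2) + f(1) = 1 + 1 = 2
f(4) = f(3) + f(2) = 2 + 1 = 3
f(5) = f(4) + f(3) = 3 + 2 = 5
f(6) = f(5) + f(4) = 5 + 3 = 8

8


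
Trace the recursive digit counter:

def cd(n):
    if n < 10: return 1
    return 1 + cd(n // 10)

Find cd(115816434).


cd(115816434) = 1 + cd(11581643)
cd(11581643) = 1 + cd(1158164)
cd(1158164) = 1 + cd(115816)
cd(115816) = 1 + cd(11581)
cd(11581) = 1 + cd(1158)
cd(1158) = 1 + cd(115)
cd(115) = 1 + cd(11)
cd(11) = 1 + cd(1)
cd(1) = 1  (base case: 1 < 10)
Unwinding: 1 + 1 + 1 + 1 + 1 + 1 + 1 + 1 + 1 = 9

9


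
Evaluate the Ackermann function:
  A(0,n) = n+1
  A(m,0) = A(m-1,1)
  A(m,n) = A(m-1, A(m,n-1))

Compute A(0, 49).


A(0, 49) = 50
Result: A(0, 49) = 50

50


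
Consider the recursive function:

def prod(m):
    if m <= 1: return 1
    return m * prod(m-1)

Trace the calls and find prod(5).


prod(5)
= 5 * prod(4)
= 5 * 4 * prod(3)
= 5 * 4 * 3 * prod(2)
= 5 * 4 * 3 * 2 * prod(1)
= 5 * 4 * 3 * 2 * 1
= 120

120


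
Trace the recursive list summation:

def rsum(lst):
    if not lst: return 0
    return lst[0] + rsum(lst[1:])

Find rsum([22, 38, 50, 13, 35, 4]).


rsum([22, 38, 50, 13, 35, 4]) = 22 + rsum([38, 50, 13, 35, 4])
rsum([38, 50, 13, 35, 4]) = 38 + rsum([50, 13, 35, 4])
rsum([50, 13, 35, 4]) = 50 + rsum([13, 35, 4])
rsum([13, 35, 4]) = 13 + rsum([35, 4])
rsum([35, 4]) = 35 + rsum([4])
rsum([4]) = 4 + rsum([])
rsum([]) = 0  (base case)
Total: 22 + 38 + 50 + 13 + 35 + 4 + 0 = 162

162
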